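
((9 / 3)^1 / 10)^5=243 / 100000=0.00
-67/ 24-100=-2467/ 24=-102.79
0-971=-971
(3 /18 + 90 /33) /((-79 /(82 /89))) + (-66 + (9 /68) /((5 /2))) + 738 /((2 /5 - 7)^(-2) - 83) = -133435590716573 /1782115297710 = -74.87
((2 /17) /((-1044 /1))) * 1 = -0.00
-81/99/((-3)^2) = -1/11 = -0.09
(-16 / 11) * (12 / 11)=-192 / 121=-1.59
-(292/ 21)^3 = -24897088/ 9261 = -2688.38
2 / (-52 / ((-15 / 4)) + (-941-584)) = -30 / 22667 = -0.00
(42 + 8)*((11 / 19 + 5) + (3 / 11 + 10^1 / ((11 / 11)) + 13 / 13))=842.58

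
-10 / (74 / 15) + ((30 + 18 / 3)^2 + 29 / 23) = 1102244 / 851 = 1295.23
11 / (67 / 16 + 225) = 176 / 3667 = 0.05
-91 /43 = -2.12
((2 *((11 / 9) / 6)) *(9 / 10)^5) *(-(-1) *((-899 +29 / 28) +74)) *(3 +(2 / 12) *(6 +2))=-2405082537 / 2800000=-858.96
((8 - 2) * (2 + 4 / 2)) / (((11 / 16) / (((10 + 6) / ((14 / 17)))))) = 52224 / 77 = 678.23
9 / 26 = 0.35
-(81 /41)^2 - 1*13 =-16.90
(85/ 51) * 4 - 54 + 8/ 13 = -46.72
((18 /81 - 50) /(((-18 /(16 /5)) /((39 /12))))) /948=2912 /95985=0.03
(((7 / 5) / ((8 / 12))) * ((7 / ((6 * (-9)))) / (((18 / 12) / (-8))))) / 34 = 98 / 2295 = 0.04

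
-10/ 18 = -5/ 9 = -0.56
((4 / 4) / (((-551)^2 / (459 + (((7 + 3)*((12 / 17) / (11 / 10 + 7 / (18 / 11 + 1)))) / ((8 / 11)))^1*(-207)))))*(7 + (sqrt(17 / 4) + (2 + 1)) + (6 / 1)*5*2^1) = -995190 / 56773387 - 14217*sqrt(17) / 113546774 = -0.02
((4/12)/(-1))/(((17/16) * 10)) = -8/255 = -0.03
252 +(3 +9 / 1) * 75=1152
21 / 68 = 0.31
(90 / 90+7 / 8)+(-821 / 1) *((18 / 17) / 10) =-57837 / 680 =-85.05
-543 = -543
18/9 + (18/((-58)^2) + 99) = 169891/1682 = 101.01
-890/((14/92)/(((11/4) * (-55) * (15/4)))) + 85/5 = 92883101/28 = 3317253.61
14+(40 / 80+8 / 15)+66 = 2431 / 30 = 81.03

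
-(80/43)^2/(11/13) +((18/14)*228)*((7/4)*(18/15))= 62187442/101695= 611.51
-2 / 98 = -1 / 49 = -0.02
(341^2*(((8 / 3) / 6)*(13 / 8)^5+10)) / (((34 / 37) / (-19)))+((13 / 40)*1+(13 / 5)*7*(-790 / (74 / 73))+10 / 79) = -1324944100541472509 / 36636180480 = -36164908.11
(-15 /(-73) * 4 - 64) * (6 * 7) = -193704 /73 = -2653.48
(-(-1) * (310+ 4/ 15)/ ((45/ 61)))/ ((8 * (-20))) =-141947/ 54000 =-2.63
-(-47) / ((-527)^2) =47 / 277729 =0.00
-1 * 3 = -3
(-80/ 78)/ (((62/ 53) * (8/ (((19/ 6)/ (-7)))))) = 5035/ 101556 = 0.05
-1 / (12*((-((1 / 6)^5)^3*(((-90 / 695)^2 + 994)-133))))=252345669083136 / 5545235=45506758.34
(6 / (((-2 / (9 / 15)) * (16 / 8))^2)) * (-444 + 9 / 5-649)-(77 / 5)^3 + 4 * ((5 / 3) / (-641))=-913325581 / 240375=-3799.59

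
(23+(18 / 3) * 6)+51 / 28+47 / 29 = 50703 / 812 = 62.44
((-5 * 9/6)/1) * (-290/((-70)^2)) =87/196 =0.44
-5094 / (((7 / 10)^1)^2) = -509400 / 49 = -10395.92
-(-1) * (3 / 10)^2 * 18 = 81 / 50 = 1.62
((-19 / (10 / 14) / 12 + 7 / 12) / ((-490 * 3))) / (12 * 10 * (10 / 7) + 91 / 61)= 427 / 66453300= 0.00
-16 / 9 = -1.78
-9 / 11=-0.82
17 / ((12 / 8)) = 34 / 3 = 11.33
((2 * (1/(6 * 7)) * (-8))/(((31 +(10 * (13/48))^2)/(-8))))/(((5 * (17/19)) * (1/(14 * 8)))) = 3735552/1876885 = 1.99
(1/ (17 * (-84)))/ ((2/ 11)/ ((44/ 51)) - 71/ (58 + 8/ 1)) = 121/ 149464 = 0.00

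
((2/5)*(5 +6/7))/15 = 82/525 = 0.16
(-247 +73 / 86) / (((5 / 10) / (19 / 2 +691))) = -29657769 / 86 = -344857.78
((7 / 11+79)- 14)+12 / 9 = 2210 / 33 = 66.97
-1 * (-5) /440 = 1 /88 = 0.01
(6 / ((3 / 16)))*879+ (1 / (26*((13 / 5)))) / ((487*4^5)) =28128.00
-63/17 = -3.71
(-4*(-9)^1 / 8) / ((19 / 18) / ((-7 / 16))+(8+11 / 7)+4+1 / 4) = 1134 / 2875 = 0.39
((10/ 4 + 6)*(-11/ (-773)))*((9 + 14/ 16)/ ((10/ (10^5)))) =9233125/ 773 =11944.53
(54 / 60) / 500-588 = -2939991 / 5000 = -588.00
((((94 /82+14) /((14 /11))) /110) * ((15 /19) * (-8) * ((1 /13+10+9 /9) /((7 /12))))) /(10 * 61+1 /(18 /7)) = -115893504 /5452002101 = -0.02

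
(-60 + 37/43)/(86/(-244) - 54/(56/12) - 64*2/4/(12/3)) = 2171722/731645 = 2.97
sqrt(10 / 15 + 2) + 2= 2 * sqrt(6) / 3 + 2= 3.63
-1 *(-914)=914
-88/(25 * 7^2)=-88/1225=-0.07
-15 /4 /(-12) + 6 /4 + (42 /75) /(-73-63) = 12297 /6800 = 1.81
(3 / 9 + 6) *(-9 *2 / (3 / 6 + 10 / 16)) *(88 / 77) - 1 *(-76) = -836 / 21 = -39.81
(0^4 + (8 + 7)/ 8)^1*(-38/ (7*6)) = -1.70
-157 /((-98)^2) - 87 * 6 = -522.02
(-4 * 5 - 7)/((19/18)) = -25.58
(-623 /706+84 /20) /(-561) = -11711 /1980330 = -0.01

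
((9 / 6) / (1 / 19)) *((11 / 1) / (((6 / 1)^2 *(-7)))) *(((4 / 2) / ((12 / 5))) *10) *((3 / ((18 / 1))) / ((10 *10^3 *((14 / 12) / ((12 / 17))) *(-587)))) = 209 / 1173530400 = 0.00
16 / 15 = 1.07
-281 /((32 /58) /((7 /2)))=-1782.59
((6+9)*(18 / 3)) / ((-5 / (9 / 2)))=-81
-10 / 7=-1.43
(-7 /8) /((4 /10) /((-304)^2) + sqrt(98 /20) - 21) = 32694932480 * sqrt(10) /23278782222081 + 980847772240 /23278782222081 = 0.05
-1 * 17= -17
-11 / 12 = -0.92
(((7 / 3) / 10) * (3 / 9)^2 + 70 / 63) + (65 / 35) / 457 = 985603 / 863730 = 1.14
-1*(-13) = 13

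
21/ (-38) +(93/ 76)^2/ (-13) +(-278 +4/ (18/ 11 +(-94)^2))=-78236985979/ 280754032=-278.67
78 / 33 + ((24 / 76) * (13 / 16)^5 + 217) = 24049284605 / 109576192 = 219.48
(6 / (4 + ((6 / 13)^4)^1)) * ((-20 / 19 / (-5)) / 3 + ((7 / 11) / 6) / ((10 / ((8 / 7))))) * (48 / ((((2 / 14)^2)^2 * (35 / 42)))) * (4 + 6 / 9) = 11889252438336 / 150924125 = 78776.35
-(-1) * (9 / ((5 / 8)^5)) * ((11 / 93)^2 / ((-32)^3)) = -121 / 3003125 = -0.00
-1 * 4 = -4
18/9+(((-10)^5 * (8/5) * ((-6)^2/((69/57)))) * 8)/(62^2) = -218835794/22103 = -9900.73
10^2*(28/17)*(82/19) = 229600/323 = 710.84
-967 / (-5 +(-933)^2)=-967 / 870484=-0.00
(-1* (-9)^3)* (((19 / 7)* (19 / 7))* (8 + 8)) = 4210704 / 49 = 85932.73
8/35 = 0.23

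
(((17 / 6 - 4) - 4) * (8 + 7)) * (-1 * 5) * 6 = 2325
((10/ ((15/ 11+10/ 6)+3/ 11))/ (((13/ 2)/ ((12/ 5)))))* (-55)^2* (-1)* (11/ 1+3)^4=-184074105600/ 1417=-129904097.11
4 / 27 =0.15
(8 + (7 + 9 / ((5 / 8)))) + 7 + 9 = 45.40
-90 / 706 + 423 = 149274 / 353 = 422.87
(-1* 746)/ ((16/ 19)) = -7087/ 8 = -885.88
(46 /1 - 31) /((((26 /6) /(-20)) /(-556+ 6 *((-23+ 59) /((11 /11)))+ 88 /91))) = 27766800 /1183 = 23471.51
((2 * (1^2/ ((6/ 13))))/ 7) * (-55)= -715/ 21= -34.05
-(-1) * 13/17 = 0.76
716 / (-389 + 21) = -179 / 92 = -1.95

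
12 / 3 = 4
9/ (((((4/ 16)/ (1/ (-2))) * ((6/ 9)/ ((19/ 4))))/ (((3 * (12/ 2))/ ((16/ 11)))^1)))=-50787/ 32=-1587.09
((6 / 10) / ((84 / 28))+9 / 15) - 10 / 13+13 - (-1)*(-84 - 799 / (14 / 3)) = -220387 / 910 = -242.18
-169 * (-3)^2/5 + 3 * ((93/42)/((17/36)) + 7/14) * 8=-179.66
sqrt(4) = 2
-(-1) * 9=9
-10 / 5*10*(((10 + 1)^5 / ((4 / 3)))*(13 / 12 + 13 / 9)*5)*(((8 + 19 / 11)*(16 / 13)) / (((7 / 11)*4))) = -430811425 / 3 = -143603808.33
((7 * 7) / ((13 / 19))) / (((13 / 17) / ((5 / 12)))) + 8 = 95359 / 2028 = 47.02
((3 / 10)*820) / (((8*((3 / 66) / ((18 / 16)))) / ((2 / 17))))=12177 / 136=89.54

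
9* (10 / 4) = 22.50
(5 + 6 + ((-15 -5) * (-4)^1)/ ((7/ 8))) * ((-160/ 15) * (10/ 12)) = -19120/ 21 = -910.48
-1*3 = -3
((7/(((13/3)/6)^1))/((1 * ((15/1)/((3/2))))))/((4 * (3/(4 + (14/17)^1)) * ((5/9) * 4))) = 7749/44200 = 0.18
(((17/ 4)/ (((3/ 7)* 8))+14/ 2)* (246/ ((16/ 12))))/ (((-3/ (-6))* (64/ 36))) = 875637/ 512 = 1710.23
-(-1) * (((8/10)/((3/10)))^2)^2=4096/81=50.57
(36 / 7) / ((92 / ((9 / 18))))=9 / 322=0.03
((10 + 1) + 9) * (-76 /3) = -1520 /3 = -506.67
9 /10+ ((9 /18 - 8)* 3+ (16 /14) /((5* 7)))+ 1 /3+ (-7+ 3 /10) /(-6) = -3943 /196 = -20.12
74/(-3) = -74/3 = -24.67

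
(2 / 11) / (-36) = -1 / 198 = -0.01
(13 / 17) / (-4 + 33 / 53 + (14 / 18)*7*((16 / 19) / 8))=-9063 / 33235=-0.27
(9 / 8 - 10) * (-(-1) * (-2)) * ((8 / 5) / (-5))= -142 / 25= -5.68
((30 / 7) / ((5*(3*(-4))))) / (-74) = 0.00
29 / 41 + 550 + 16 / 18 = 203539 / 369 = 551.60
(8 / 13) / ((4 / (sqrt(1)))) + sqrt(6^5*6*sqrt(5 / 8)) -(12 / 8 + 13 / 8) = -309 / 104 + 108*10^(1 / 4) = 189.08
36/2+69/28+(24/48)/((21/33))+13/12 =67/3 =22.33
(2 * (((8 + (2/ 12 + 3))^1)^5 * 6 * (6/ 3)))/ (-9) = -1350125107/ 2916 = -463005.87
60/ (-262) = -30/ 131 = -0.23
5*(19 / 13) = 95 / 13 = 7.31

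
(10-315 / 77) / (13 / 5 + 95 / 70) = 4550 / 3047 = 1.49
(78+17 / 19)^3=3368254499 / 6859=491070.78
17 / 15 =1.13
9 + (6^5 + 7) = 7792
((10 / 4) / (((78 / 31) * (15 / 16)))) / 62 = 2 / 117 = 0.02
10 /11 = 0.91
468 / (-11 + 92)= 52 / 9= 5.78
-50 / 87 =-0.57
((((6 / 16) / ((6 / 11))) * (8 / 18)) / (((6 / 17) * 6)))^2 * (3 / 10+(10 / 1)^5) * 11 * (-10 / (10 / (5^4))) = -48082519247125 / 3359232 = -14313545.25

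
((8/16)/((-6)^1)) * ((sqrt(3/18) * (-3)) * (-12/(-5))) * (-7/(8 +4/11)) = -0.21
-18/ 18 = -1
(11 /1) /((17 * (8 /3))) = 33 /136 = 0.24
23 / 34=0.68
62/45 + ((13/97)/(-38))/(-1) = 229117/165870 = 1.38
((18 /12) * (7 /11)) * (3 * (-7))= -441 /22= -20.05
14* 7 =98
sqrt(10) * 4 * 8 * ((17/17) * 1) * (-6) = -192 * sqrt(10) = -607.16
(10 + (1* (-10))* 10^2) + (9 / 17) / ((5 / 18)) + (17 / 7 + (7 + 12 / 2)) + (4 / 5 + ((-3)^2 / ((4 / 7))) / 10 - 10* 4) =-4808983 / 4760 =-1010.29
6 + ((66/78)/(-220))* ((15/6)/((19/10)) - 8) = 6.03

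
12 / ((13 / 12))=144 / 13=11.08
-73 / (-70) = 73 / 70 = 1.04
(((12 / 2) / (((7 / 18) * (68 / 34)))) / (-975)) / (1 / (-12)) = 216 / 2275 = 0.09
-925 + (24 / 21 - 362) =-9001 / 7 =-1285.86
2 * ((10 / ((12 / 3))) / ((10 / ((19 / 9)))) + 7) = 271 / 18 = 15.06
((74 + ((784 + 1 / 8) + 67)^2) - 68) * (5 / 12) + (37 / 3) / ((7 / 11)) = 1622804467 / 5376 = 301860.95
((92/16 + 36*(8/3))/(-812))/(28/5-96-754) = 2035/13713056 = 0.00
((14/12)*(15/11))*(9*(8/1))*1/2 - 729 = -671.73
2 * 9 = 18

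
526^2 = 276676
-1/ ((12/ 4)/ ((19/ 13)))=-19/ 39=-0.49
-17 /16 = -1.06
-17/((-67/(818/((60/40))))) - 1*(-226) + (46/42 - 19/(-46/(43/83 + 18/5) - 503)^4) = 43796162502337848513465975262/119837343017180220061940121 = 365.46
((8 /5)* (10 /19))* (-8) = -128 /19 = -6.74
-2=-2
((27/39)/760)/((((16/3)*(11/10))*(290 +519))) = 27/140675392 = 0.00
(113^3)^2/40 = 2081951752609/40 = 52048793815.22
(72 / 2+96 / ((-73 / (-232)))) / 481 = 24900 / 35113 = 0.71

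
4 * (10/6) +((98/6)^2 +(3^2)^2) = 354.44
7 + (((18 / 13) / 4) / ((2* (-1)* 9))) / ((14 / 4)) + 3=1819 / 182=9.99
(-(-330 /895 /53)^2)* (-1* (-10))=-43560 /90003169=-0.00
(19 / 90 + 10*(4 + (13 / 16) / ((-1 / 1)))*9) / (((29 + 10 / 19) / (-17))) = -1963669 / 11880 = -165.29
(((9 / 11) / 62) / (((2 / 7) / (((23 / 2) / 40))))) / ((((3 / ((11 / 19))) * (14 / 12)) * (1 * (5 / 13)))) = 2691 / 471200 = 0.01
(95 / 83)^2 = 9025 / 6889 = 1.31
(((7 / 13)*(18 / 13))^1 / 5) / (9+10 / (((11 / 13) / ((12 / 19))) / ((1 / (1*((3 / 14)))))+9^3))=66896046 / 4043805805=0.02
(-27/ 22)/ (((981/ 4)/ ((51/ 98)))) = -153/ 58751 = -0.00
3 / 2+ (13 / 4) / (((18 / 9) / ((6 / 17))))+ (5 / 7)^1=1327 / 476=2.79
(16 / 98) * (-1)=-8 / 49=-0.16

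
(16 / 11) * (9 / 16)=9 / 11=0.82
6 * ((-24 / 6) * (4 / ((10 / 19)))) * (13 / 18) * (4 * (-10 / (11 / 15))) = 79040 / 11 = 7185.45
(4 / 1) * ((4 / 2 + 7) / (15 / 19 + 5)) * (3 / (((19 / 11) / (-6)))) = -324 / 5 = -64.80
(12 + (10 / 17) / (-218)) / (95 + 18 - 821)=-22231 / 1311924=-0.02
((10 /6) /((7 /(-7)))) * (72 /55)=-24 /11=-2.18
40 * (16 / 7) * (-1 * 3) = -1920 / 7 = -274.29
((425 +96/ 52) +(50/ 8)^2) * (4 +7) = 1065999/ 208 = 5125.00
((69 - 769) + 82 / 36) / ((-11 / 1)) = 12559 / 198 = 63.43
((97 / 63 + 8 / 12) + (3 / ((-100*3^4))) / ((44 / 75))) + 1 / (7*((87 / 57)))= 739349 / 321552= 2.30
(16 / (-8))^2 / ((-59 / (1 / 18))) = -2 / 531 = -0.00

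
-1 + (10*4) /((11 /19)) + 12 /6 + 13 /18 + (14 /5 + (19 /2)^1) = 41141 /495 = 83.11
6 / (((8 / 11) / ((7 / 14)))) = 33 / 8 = 4.12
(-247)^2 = 61009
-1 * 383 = -383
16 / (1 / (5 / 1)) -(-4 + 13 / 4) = 80.75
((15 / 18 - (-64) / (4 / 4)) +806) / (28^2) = 5225 / 4704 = 1.11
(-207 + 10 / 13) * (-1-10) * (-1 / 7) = -4213 / 13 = -324.08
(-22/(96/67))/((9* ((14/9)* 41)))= -737/27552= -0.03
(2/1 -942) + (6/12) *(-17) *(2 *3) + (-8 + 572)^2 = 317105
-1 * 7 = -7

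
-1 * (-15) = 15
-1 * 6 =-6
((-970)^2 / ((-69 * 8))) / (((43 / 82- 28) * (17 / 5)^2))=241105625 / 44927073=5.37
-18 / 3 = -6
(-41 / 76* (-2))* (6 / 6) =41 / 38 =1.08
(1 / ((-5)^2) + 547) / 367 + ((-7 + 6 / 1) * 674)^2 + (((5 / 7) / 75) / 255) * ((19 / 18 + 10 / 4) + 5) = 5739330462989 / 12633975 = 454277.49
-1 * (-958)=958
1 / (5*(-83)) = -1 / 415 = -0.00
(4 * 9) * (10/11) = 360/11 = 32.73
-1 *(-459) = 459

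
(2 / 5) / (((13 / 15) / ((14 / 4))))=1.62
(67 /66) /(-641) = -0.00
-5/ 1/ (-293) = 5/ 293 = 0.02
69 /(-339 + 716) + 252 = 252.18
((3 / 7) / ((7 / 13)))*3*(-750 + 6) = -1776.49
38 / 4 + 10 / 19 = 381 / 38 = 10.03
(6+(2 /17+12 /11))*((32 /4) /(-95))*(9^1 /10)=-48528 /88825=-0.55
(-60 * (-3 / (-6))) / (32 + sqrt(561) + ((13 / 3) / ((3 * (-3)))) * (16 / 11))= -82827360 / 36930367 + 2646270 * sqrt(561) / 36930367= -0.55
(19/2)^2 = 361/4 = 90.25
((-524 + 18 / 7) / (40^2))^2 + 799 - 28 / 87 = 3486942983 / 4365312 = 798.78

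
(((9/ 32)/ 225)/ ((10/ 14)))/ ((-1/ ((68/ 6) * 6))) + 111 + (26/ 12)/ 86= 14306899/ 129000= 110.91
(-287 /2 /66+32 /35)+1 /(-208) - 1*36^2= -311654887 /240240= -1297.26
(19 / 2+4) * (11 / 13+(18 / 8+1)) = 5751 / 104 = 55.30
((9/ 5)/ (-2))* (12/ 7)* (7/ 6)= -1.80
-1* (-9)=9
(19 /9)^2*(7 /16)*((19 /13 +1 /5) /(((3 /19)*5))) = 48013 /11700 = 4.10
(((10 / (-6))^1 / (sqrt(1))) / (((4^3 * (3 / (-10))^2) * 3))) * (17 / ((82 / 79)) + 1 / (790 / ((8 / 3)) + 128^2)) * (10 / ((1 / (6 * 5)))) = -93340240625 / 196960392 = -473.90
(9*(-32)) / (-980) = 72 / 245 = 0.29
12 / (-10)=-6 / 5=-1.20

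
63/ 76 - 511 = -510.17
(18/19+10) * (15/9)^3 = 26000/513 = 50.68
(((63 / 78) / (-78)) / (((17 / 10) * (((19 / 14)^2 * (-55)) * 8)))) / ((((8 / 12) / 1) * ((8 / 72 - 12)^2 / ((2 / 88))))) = 83349 / 45977540106784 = 0.00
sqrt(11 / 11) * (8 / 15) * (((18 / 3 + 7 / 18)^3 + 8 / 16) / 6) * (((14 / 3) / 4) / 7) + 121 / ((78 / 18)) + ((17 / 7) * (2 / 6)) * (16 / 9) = 1190509921 / 35823060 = 33.23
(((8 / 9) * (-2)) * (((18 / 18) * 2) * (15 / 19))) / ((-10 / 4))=64 / 57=1.12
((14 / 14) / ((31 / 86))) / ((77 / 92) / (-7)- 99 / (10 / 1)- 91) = -39560 / 1440539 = -0.03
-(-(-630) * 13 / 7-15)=-1155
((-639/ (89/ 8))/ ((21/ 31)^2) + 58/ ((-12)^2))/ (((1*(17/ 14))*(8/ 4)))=-39174587/ 762552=-51.37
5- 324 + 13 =-306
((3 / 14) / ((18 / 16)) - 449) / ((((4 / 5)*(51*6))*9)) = -47125 / 231336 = -0.20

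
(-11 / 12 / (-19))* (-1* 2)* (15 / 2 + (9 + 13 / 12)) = -2321 / 1368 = -1.70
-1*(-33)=33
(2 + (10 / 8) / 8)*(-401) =-27669 / 32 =-864.66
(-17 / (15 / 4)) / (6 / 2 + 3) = -34 / 45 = -0.76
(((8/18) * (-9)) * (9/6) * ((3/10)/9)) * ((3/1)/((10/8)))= -12/25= -0.48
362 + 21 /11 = 4003 /11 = 363.91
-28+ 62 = 34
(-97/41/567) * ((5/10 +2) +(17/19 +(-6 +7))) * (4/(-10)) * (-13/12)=-210587/26501580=-0.01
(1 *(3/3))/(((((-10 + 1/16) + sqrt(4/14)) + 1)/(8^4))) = -65601536/142631 - 1048576 *sqrt(14)/142631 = -487.45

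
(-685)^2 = 469225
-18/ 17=-1.06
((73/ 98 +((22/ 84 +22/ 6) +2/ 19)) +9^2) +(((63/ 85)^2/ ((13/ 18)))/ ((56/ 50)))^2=86.24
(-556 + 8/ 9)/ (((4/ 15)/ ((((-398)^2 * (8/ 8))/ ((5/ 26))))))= -5144011496/ 3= -1714670498.67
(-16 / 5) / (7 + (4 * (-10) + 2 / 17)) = 272 / 2795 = 0.10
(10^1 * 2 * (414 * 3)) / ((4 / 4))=24840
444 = 444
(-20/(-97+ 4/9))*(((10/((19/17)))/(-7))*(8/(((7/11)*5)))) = -0.67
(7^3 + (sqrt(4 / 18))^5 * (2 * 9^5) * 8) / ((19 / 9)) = 3087 / 19 + 139968 * sqrt(2) / 19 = 10580.61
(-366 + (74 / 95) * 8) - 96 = -43298 / 95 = -455.77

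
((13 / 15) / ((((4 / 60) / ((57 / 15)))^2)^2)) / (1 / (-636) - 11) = -29092338756 / 34985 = -831566.06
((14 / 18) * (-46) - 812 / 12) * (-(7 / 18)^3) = 319333 / 52488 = 6.08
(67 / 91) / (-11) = -67 / 1001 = -0.07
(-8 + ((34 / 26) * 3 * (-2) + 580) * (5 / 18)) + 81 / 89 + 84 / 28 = 1612367 / 10413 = 154.84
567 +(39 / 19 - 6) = 10698 / 19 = 563.05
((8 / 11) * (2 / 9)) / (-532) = -0.00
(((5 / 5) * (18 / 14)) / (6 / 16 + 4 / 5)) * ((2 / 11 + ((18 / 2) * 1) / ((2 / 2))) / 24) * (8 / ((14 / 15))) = 3.59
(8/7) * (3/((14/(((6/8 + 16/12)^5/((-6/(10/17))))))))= -48828125/51819264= -0.94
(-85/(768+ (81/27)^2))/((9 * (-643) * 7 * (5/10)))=0.00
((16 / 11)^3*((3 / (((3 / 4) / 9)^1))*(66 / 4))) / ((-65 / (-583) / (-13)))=-11722752 / 55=-213140.95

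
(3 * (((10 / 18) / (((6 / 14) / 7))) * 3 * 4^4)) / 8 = 7840 / 3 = 2613.33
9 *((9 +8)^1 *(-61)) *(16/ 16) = -9333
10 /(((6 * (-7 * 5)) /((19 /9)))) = -19 /189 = -0.10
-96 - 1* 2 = -98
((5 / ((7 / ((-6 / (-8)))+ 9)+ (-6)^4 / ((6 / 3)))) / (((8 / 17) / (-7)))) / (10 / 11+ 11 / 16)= -39270 / 561719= -0.07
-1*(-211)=211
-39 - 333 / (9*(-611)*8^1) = -190595 / 4888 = -38.99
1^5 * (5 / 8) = 5 / 8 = 0.62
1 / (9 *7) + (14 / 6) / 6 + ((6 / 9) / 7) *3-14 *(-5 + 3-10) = 7085 / 42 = 168.69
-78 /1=-78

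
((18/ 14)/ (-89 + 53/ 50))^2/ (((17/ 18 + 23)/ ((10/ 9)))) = 4050000/ 408306488471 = 0.00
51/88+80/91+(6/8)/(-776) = 4529225/3107104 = 1.46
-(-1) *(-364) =-364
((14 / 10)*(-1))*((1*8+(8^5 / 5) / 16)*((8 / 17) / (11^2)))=-116928 / 51425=-2.27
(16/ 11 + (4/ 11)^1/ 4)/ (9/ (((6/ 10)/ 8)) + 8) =17/ 1408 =0.01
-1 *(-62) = 62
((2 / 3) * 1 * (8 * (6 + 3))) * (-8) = -384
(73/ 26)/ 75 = 73/ 1950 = 0.04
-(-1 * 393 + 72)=321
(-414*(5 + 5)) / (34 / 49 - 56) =20286 / 271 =74.86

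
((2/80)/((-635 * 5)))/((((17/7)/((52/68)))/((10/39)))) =-7/11010900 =-0.00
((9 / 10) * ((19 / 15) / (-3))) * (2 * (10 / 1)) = -38 / 5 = -7.60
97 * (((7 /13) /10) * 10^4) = 679000 /13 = 52230.77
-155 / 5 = -31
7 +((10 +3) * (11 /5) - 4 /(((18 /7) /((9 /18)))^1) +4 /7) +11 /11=11464 /315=36.39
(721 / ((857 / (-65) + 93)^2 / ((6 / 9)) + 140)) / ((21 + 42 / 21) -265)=-3046225 / 9913412872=-0.00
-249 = -249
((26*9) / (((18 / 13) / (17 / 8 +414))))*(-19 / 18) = -10689419 / 144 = -74232.08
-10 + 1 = -9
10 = 10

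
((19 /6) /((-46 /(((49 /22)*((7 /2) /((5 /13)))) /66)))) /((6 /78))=-1101373 /4007520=-0.27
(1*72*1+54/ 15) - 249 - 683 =-4282/ 5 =-856.40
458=458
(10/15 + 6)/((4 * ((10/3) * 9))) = 0.06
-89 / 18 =-4.94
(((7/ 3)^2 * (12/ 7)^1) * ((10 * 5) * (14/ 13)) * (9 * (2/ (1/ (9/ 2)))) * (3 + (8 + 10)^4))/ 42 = 1322735400/ 13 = 101748876.92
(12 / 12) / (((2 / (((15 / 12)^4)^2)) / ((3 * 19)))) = 169.87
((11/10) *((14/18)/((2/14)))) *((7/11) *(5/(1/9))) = 343/2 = 171.50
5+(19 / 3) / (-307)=4586 / 921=4.98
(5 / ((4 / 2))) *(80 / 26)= 100 / 13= 7.69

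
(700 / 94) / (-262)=-175 / 6157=-0.03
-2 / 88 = -1 / 44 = -0.02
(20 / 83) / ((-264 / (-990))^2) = 1125 / 332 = 3.39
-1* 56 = -56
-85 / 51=-5 / 3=-1.67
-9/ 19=-0.47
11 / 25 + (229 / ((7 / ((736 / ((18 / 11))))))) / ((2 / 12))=88285.39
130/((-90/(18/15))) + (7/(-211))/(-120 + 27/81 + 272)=-2507417/1446405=-1.73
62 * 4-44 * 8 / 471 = 116456 / 471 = 247.25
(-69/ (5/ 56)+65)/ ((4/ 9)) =-31851/ 20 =-1592.55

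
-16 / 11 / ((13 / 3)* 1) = -0.34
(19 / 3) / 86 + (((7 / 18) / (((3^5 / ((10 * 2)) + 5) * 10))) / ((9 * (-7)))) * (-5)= 176389 / 2389338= 0.07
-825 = -825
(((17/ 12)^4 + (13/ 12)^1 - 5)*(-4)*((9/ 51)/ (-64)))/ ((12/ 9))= 2305/ 2506752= 0.00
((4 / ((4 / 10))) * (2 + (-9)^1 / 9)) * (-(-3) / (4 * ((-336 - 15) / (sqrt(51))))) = -5 * sqrt(51) / 234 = -0.15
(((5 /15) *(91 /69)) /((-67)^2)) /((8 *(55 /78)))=1183 /68143020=0.00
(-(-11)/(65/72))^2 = 627264/4225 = 148.46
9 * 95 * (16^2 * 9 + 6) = 1975050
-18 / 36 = -1 / 2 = -0.50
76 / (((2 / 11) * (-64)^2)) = 209 / 2048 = 0.10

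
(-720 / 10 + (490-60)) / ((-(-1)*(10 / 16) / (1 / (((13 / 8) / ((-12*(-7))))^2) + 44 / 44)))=1293820592 / 845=1531148.63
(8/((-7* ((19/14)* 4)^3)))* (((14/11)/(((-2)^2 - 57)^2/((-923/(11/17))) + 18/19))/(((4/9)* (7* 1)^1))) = 6919731/2419474706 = 0.00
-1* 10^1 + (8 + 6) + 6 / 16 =35 / 8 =4.38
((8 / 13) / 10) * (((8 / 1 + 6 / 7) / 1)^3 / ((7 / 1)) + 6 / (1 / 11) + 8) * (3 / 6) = 832004 / 156065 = 5.33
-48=-48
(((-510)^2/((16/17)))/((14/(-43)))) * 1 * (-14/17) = 2796075/4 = 699018.75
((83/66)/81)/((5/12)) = 0.04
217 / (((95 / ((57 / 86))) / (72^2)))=1687392 / 215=7848.33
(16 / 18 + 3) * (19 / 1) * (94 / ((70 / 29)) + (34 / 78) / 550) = 111100391 / 38610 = 2877.50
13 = 13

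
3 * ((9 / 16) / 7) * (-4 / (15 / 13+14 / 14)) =-351 / 784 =-0.45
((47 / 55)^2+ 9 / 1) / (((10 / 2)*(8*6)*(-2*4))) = -14717 / 2904000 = -0.01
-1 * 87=-87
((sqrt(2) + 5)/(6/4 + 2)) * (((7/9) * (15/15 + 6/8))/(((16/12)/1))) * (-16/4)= -35/6 - 7 * sqrt(2)/6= -7.48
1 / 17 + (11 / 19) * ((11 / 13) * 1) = 2304 / 4199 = 0.55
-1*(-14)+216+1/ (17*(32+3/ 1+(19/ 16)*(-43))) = 1004854/ 4369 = 230.00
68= 68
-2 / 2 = -1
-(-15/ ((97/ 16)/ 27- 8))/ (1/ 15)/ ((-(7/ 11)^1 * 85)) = 213840/ 399721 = 0.53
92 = 92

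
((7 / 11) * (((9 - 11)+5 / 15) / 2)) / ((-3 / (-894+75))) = -144.77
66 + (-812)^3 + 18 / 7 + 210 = -3747709346 / 7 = -535387049.43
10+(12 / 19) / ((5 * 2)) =956 / 95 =10.06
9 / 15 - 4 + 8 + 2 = 33 / 5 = 6.60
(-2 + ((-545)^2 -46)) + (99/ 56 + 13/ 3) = 296983.10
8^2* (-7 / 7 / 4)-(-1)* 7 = -9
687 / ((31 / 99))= 68013 / 31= 2193.97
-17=-17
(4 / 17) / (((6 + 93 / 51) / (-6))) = -0.18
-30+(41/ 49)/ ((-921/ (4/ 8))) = -2707781/ 90258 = -30.00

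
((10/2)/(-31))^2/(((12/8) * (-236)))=-25/340194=-0.00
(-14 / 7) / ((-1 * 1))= 2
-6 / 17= -0.35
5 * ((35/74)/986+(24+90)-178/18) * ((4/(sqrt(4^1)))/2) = 341837915/656676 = 520.56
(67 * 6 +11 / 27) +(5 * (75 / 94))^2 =99800015 / 238572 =418.32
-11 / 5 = -2.20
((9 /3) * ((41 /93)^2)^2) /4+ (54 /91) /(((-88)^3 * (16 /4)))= 87617630261927 /3092644096109568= 0.03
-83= -83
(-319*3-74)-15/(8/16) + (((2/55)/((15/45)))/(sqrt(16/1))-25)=-119457/110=-1085.97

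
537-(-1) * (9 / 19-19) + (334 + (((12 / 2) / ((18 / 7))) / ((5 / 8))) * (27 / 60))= 405723 / 475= 854.15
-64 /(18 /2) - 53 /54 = -437 /54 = -8.09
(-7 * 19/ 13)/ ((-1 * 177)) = 133/ 2301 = 0.06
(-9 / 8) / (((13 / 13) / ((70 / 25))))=-63 / 20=-3.15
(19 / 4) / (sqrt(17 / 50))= 95 * sqrt(34) / 68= 8.15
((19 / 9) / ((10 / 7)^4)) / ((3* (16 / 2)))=45619 / 2160000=0.02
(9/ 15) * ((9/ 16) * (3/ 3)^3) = 27/ 80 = 0.34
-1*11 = -11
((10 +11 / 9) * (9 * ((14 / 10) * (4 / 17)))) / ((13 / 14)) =39592 / 1105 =35.83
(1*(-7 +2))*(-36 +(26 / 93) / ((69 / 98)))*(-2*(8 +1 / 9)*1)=-2887.79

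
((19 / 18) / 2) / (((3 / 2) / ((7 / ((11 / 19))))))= 2527 / 594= 4.25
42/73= 0.58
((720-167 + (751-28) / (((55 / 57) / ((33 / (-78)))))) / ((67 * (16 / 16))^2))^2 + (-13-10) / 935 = -1390543551873 / 63683587696300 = -0.02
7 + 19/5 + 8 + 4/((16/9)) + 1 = 441/20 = 22.05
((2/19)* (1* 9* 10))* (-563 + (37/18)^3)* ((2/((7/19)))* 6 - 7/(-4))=-15533426215/86184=-180235.61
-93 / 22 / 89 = -0.05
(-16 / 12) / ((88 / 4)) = -2 / 33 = -0.06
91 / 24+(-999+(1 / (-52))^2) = -8073127 / 8112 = -995.21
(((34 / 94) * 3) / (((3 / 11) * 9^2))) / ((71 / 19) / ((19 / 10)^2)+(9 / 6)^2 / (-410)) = 2103518120 / 44093698083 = 0.05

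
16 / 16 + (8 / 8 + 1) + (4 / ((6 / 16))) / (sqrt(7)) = 7.03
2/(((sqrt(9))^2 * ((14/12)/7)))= 4/3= 1.33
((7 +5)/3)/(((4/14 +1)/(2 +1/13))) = 84/13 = 6.46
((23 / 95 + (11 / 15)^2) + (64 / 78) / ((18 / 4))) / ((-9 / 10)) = -320852 / 300105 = -1.07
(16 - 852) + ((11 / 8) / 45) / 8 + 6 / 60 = -835.90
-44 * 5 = -220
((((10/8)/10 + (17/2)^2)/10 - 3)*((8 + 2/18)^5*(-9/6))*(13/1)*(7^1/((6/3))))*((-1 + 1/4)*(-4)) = -21317395190819/699840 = -30460384.07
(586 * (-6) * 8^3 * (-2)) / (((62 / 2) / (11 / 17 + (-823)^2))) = 41456996007936 / 527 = 78666026580.52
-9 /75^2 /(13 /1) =-1 /8125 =-0.00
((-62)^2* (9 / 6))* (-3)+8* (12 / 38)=-328614 / 19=-17295.47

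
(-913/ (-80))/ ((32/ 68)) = 15521/ 640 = 24.25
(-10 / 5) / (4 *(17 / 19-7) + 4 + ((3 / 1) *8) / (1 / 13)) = -19 / 2770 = -0.01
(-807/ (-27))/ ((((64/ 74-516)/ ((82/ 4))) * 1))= -408073/ 343080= -1.19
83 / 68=1.22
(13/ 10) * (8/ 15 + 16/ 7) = 1924/ 525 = 3.66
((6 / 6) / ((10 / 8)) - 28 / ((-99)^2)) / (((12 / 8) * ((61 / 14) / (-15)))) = -1093792 / 597861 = -1.83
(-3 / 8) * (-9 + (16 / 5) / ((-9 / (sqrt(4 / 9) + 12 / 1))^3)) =1763687 / 262440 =6.72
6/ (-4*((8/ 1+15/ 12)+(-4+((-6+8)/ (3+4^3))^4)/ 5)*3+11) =-302266815/ 4554153442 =-0.07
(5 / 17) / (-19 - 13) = -5 / 544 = -0.01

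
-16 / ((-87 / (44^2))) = 30976 / 87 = 356.05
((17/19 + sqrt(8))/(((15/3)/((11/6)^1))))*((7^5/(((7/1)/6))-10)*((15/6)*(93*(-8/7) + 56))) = -27870656*sqrt(2)/21-236900576/399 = -2470643.38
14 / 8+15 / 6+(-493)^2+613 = 974665 / 4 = 243666.25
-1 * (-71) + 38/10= 374/5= 74.80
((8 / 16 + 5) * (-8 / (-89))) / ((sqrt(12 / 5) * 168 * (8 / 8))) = 11 * sqrt(15) / 22428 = 0.00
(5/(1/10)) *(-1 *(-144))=7200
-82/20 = -41/10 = -4.10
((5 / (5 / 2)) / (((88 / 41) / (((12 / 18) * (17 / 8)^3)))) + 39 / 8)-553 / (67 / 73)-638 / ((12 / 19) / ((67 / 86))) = -134220731239 / 97354752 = -1378.68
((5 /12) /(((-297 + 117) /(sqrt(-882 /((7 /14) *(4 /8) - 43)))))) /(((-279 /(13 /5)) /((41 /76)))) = 3731 *sqrt(38) /435106080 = 0.00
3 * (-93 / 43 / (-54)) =31 / 258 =0.12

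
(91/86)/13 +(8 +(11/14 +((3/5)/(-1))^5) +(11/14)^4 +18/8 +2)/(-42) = -17070312697/72270100000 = -0.24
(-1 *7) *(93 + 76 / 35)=-666.20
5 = 5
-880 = -880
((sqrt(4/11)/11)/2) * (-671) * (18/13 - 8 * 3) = 17934 * sqrt(11)/143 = 415.95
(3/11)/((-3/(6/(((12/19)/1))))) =-19/22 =-0.86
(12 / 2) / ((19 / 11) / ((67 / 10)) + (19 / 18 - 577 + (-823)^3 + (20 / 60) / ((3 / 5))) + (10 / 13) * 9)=-1034748 / 96135390245303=-0.00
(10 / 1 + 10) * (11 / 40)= 11 / 2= 5.50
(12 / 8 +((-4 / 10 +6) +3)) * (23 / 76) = 2323 / 760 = 3.06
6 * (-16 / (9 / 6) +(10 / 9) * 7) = -17.33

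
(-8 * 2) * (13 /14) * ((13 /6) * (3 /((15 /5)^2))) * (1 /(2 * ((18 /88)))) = -26.23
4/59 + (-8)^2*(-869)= -55615.93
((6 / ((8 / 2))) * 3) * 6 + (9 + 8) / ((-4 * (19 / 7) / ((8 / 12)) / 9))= 669 / 38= 17.61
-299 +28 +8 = -263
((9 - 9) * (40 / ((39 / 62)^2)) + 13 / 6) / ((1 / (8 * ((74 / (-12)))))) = -962 / 9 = -106.89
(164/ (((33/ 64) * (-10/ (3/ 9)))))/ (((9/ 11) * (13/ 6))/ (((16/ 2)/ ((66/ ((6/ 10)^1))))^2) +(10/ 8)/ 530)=-8900608/ 281372355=-0.03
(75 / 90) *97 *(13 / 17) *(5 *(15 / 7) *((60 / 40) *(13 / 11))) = 6147375 / 5236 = 1174.06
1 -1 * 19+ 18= 0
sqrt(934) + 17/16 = 31.62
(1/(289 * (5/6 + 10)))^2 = 0.00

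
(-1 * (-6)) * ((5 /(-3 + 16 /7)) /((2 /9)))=-189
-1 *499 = -499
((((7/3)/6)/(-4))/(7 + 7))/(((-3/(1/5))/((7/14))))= 1/4320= 0.00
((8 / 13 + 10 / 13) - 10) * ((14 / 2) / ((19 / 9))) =-7056 / 247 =-28.57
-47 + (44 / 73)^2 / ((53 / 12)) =-13251307 / 282437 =-46.92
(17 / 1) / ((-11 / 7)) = -119 / 11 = -10.82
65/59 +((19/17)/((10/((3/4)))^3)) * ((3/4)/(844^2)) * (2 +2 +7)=201505608678811/182905090048000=1.10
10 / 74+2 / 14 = 72 / 259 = 0.28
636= 636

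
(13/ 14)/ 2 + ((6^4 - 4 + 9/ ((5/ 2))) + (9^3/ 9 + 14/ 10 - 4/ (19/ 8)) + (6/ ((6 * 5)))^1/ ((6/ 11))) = 10989631/ 7980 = 1377.15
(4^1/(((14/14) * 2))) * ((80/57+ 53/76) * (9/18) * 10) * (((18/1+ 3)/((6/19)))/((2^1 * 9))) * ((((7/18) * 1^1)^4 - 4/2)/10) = -695918503/45349632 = -15.35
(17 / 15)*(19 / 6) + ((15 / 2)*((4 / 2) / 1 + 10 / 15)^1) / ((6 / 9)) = 3023 / 90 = 33.59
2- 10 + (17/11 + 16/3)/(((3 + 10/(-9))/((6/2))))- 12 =-1697/187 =-9.07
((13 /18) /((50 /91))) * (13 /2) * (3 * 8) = 15379 /75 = 205.05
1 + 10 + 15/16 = 191/16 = 11.94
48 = 48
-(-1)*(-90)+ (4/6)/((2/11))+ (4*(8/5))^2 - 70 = -8653/75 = -115.37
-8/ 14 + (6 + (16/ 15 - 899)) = -93713/ 105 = -892.50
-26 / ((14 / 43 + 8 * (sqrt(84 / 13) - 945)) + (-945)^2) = -79054597258 / 2692311717801547 + 769184 * sqrt(273) / 18846182024610829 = -0.00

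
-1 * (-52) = 52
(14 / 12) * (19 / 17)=133 / 102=1.30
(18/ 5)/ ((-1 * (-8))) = 9/ 20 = 0.45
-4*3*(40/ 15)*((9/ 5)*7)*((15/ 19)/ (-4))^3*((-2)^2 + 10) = 297675/ 6859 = 43.40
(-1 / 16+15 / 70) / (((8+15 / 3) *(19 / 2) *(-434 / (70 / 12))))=-0.00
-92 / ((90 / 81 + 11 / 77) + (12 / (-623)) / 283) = -145983852 / 1989665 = -73.37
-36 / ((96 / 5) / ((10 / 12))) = -25 / 16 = -1.56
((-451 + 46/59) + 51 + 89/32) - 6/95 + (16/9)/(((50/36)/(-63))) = -427901167/896800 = -477.14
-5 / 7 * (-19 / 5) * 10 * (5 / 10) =95 / 7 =13.57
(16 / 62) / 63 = 8 / 1953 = 0.00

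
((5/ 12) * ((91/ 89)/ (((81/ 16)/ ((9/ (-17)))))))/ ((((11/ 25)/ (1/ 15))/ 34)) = -18200/ 79299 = -0.23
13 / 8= 1.62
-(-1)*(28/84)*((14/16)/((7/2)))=1/12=0.08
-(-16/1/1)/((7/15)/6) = 1440/7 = 205.71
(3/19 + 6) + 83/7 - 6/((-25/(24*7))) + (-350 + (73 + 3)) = -717086/3325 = -215.66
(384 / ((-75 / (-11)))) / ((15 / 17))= 23936 / 375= 63.83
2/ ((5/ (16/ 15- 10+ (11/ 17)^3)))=-1276754/ 368475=-3.46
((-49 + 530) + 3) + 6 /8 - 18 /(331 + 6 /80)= 484.70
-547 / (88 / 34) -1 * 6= -9563 / 44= -217.34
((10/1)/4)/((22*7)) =5/308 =0.02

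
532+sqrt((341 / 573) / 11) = sqrt(17763) / 573+532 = 532.23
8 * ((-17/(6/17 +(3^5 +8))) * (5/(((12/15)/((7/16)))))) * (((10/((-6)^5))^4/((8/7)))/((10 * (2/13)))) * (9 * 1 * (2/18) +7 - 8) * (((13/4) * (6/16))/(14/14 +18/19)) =0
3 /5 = 0.60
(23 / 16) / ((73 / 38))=0.75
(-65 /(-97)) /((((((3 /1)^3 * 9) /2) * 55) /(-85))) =-2210 /259281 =-0.01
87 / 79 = 1.10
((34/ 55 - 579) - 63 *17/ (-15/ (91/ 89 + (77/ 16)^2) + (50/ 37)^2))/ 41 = -88928163109/ 2486166364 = -35.77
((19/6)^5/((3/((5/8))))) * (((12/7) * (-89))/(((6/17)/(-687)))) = 4289556766115/217728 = 19701447.52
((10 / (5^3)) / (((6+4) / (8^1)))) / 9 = 8 / 1125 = 0.01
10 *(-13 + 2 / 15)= -386 / 3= -128.67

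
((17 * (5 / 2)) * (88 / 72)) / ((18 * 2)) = 935 / 648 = 1.44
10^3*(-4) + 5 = -3995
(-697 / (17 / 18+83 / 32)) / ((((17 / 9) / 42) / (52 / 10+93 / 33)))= -35121.24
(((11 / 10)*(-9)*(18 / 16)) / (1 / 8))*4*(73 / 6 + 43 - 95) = 70983 / 5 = 14196.60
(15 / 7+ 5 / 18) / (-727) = -0.00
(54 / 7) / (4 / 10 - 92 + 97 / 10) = -60 / 637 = -0.09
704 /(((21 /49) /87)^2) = 29011136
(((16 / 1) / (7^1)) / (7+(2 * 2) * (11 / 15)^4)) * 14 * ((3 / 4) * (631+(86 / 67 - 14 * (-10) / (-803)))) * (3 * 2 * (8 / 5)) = 396670583376000 / 22216531139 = 17854.75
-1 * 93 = -93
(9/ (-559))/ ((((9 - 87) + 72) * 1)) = 3/ 1118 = 0.00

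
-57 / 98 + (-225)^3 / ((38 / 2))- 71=-1116414535 / 1862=-599578.16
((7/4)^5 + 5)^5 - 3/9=15206081210698453472597/3377699720527872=4501904.39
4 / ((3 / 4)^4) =1024 / 81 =12.64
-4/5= -0.80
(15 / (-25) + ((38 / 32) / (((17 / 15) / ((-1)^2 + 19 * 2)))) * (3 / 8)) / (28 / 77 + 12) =1762167 / 1479680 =1.19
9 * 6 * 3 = 162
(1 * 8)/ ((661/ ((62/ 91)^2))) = 30752/ 5473741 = 0.01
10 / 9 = 1.11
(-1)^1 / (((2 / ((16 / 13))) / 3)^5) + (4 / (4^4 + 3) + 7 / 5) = -9631018011 / 480824435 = -20.03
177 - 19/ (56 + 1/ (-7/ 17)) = 176.65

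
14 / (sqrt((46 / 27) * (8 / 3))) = 6.57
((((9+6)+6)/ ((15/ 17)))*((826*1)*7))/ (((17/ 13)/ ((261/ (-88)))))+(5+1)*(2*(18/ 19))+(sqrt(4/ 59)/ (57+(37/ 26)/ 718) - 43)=-1304750899/ 4180+37336*sqrt(59)/ 62782667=-312141.36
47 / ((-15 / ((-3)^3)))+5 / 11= 4678 / 55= 85.05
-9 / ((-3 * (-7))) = -3 / 7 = -0.43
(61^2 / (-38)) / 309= -3721 / 11742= -0.32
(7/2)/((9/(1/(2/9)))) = 7/4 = 1.75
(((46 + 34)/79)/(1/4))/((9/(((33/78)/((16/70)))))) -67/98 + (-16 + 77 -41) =18251599/905814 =20.15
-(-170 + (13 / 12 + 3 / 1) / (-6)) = 12289 / 72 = 170.68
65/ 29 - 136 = -3879/ 29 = -133.76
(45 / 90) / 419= 1 / 838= 0.00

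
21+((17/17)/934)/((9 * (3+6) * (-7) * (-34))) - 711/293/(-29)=3225676552993/152994025044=21.08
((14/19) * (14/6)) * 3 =98/19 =5.16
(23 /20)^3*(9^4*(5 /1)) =79827687 /1600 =49892.30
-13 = -13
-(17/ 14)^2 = -289/ 196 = -1.47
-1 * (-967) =967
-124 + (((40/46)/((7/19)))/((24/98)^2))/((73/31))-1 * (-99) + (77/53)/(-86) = -1144026329/137751876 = -8.30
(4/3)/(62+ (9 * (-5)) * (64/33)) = -0.05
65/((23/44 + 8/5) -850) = -14300/186533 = -0.08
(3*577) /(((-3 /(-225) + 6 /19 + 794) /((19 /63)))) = 5207425 /7923433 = 0.66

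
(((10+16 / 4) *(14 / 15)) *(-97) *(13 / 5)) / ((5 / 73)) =-18042388 / 375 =-48113.03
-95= -95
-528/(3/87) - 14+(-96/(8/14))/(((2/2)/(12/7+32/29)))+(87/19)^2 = -15778.41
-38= -38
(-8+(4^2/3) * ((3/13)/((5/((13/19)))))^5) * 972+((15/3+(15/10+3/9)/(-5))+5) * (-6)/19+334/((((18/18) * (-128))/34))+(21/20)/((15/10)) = -7867.06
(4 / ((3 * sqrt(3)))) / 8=sqrt(3) / 18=0.10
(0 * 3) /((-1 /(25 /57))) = 0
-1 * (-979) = 979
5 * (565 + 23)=2940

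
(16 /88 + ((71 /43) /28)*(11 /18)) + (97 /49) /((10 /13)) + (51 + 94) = 1233129433 /8343720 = 147.79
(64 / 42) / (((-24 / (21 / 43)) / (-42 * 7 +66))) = 7.07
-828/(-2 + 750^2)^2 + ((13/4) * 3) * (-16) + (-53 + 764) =43901055000348/79101000001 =555.00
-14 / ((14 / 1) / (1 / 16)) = -1 / 16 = -0.06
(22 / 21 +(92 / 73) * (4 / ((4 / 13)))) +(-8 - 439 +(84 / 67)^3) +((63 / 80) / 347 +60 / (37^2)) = -7491667092221891687 / 17522233881695760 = -427.55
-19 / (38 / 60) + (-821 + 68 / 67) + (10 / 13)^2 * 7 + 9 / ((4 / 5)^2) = -150692021 / 181168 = -831.78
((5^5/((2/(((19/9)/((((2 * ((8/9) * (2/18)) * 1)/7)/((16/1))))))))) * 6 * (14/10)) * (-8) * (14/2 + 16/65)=-11839527000/13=-910732846.15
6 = 6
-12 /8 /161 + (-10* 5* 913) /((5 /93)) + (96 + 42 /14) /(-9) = -273410525 /322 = -849101.01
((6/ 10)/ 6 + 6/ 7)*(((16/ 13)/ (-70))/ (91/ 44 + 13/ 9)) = -106128/ 22151675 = -0.00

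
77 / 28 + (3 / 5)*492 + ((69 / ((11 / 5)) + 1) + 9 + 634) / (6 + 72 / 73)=260449 / 660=394.62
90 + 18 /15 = 456 /5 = 91.20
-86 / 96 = -43 / 48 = -0.90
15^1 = 15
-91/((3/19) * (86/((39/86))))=-22477/7396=-3.04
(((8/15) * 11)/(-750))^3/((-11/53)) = 410432/177978515625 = 0.00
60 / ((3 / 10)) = 200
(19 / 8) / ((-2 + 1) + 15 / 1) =19 / 112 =0.17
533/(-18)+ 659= 629.39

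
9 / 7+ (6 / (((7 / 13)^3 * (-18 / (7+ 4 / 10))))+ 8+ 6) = -0.51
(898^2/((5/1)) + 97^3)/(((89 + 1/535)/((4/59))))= 191521761/234112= 818.08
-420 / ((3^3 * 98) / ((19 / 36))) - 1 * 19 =-21641 / 1134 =-19.08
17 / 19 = 0.89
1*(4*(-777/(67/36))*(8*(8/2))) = -3580416/67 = -53439.04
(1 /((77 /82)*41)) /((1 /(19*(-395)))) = -15010 /77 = -194.94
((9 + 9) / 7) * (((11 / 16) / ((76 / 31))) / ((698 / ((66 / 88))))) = 9207 / 11882752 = 0.00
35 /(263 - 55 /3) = 105 /734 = 0.14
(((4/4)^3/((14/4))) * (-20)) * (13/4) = -18.57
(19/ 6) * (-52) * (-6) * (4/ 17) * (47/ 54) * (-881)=-81820232/ 459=-178257.59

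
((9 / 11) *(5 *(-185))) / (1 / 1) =-8325 / 11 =-756.82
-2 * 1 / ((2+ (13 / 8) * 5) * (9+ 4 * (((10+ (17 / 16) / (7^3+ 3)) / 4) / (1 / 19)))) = -88576 / 89260947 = -0.00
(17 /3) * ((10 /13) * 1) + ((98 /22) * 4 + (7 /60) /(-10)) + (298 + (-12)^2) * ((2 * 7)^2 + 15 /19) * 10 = 472666512727 /543400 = 869831.64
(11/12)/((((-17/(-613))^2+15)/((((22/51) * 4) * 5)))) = 227340245/431217036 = 0.53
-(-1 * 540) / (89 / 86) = 521.80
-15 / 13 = -1.15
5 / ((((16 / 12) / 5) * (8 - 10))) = -75 / 8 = -9.38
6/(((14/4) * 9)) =4/21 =0.19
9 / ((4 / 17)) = 153 / 4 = 38.25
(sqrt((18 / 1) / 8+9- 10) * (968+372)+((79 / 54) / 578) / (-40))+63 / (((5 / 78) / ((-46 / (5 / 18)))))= -1015961087627 / 6242400+670 * sqrt(5)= -161253.51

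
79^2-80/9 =6232.11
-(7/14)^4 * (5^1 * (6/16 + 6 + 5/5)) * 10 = -1475/64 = -23.05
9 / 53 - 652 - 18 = -669.83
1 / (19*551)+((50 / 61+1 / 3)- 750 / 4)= -714016841 / 3831654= -186.35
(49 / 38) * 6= 7.74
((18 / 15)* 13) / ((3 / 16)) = 416 / 5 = 83.20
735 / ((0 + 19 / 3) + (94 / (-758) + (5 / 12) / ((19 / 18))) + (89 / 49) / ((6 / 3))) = 778032045 / 7952041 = 97.84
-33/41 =-0.80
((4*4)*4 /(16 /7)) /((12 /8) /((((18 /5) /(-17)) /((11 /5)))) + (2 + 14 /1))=336 /5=67.20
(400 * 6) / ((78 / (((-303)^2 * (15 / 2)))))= 275427000 / 13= 21186692.31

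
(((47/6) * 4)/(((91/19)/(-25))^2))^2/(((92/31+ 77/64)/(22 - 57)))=-178485035180000000/29183544117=-6115947.89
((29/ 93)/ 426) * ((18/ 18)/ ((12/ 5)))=145/ 475416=0.00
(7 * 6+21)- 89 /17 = 982 /17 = 57.76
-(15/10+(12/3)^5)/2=-2051/4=-512.75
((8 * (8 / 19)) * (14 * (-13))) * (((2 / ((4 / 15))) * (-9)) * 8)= 331048.42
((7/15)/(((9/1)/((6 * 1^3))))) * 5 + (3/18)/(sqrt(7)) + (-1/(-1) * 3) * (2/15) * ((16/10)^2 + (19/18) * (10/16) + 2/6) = sqrt(7)/42 + 26791/9000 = 3.04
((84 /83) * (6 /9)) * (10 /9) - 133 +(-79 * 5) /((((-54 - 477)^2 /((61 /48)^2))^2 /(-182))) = -2316263174511027691397 /17514233302800236544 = -132.25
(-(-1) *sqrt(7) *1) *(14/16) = 7 *sqrt(7)/8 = 2.32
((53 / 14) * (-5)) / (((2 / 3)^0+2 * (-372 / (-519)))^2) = -7931185 / 2481374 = -3.20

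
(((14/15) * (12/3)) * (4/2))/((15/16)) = 1792/225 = 7.96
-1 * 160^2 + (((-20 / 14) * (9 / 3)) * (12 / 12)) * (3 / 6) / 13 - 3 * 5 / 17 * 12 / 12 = -39604820 / 1547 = -25601.05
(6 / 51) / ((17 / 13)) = 26 / 289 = 0.09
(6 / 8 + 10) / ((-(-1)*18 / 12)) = 7.17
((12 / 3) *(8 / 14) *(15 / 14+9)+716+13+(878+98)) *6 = 508038 / 49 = 10368.12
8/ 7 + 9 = 10.14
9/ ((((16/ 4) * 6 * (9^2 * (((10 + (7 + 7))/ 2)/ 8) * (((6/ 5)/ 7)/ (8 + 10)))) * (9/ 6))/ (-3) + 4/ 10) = -315/ 472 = -0.67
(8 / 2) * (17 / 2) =34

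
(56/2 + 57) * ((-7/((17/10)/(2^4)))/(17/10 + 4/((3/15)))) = -8000/31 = -258.06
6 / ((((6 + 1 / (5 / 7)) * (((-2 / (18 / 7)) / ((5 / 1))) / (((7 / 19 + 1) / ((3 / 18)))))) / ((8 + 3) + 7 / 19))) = -45489600 / 93499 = -486.52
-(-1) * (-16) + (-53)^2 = 2793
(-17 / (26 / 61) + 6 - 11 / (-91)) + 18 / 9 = -5781 / 182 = -31.76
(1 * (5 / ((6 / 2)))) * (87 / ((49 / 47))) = 6815 / 49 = 139.08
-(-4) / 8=1 / 2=0.50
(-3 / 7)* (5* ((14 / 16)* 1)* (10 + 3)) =-195 / 8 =-24.38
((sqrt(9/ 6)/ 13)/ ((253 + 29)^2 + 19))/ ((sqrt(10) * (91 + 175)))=sqrt(15)/ 2750596940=0.00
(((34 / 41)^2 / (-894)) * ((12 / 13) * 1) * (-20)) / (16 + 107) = 46240 / 400499931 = 0.00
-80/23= -3.48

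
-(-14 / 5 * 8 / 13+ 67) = -4243 / 65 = -65.28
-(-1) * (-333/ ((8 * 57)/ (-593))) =65823/ 152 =433.05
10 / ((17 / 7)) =70 / 17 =4.12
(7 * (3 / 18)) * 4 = 14 / 3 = 4.67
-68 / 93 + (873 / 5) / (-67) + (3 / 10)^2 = -2023301 / 623100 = -3.25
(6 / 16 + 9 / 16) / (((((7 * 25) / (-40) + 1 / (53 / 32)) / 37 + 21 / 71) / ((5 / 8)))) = 3480775 / 1151568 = 3.02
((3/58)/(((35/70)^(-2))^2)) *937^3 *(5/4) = 12339854295/3712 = 3324314.20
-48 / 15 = -16 / 5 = -3.20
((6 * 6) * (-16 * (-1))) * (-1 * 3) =-1728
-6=-6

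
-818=-818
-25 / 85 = -5 / 17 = -0.29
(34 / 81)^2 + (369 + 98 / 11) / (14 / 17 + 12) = 466431397 / 15733278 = 29.65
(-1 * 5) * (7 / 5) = -7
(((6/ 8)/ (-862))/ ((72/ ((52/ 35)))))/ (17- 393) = 13/ 272254080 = 0.00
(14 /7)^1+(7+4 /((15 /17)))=203 /15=13.53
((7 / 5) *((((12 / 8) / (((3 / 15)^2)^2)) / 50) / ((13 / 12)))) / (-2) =-315 / 26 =-12.12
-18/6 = -3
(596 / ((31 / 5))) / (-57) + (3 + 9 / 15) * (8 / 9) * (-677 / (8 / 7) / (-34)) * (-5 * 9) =-75414977 / 30039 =-2510.57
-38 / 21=-1.81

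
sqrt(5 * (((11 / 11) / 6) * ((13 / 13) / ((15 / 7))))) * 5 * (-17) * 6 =-85 * sqrt(14) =-318.04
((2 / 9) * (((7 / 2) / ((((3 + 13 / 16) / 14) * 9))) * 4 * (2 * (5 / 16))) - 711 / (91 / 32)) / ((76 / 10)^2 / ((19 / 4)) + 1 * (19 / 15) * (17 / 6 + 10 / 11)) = -61633501600 / 4179420063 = -14.75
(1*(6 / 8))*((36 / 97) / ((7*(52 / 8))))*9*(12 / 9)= 648 / 8827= 0.07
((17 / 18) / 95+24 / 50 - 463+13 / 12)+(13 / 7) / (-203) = -11212476437 / 24299100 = -461.44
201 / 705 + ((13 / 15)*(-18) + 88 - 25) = 11206 / 235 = 47.69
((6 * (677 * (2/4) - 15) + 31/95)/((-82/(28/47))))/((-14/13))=2397538/183065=13.10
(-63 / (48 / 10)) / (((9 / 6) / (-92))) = 805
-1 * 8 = -8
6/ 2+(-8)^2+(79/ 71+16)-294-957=-82849/ 71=-1166.89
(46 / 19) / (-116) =-23 / 1102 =-0.02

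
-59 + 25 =-34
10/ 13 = 0.77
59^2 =3481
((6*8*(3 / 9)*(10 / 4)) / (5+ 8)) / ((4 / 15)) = 150 / 13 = 11.54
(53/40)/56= 53/2240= 0.02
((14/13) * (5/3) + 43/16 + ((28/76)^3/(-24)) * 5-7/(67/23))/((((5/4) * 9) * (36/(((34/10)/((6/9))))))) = 672406253/25808496480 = 0.03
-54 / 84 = -9 / 14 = -0.64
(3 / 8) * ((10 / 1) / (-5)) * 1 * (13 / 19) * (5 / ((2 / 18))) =-1755 / 76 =-23.09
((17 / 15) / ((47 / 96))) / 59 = 544 / 13865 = 0.04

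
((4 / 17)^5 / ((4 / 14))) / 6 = 1792 / 4259571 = 0.00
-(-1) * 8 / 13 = 8 / 13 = 0.62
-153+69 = -84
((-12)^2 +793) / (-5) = -937 / 5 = -187.40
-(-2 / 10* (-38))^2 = -1444 / 25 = -57.76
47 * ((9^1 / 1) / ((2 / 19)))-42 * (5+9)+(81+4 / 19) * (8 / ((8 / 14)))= 173563 / 38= 4567.45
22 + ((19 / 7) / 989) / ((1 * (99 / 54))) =22.00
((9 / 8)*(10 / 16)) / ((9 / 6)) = 15 / 32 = 0.47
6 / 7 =0.86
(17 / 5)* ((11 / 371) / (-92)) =-187 / 170660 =-0.00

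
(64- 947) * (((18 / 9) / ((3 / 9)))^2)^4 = -1483100928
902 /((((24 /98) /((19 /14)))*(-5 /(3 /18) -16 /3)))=-59983 /424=-141.47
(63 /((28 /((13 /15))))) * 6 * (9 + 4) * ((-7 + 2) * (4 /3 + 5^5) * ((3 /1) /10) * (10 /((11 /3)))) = -42796377 /22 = -1945289.86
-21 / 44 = -0.48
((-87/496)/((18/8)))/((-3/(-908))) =-6583/279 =-23.59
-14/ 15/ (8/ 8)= -14/ 15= -0.93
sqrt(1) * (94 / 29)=94 / 29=3.24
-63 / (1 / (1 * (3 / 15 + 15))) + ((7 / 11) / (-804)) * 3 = -14115059 / 14740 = -957.60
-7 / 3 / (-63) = 1 / 27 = 0.04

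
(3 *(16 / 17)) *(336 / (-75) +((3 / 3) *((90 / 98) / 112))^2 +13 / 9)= -20570236727 / 2400039600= -8.57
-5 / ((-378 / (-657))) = -365 / 42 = -8.69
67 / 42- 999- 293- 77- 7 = -57725 / 42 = -1374.40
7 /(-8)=-7 /8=-0.88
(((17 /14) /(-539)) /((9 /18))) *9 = -153 /3773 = -0.04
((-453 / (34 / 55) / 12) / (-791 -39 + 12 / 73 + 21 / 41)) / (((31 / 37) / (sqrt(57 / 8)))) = 183940801 * sqrt(114) / 8371846112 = 0.23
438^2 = 191844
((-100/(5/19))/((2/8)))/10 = -152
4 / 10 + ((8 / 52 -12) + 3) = -549 / 65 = -8.45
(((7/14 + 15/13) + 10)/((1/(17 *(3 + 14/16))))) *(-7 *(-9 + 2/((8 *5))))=200080293/4160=48096.22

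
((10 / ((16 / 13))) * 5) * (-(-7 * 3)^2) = -143325 / 8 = -17915.62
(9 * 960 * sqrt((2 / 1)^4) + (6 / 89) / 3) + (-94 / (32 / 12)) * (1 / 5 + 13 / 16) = 983252971 / 28480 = 34524.33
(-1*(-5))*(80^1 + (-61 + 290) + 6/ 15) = 1547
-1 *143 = -143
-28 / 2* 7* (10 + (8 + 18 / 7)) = -2016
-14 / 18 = -7 / 9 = -0.78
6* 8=48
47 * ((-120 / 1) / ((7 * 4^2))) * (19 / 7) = -13395 / 98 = -136.68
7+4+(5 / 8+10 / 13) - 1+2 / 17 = 20353 / 1768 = 11.51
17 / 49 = 0.35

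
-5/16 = -0.31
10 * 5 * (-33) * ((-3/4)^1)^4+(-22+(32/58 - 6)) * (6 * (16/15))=-12950041/18560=-697.74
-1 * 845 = -845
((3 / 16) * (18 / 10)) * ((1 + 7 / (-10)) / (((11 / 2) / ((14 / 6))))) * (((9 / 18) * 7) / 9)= 147 / 8800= 0.02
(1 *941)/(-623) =-941/623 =-1.51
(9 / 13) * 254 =2286 / 13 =175.85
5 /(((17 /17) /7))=35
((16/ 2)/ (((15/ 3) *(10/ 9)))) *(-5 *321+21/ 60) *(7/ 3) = -673953/ 125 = -5391.62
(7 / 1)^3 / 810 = 343 / 810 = 0.42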